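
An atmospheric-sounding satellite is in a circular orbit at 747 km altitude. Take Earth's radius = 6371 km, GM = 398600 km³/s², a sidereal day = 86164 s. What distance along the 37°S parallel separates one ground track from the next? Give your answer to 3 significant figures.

Semi-major axis a = 6371 + 747 = 7118 km. Period T = 2π√(a³/μ) = 2π√(7118³/398600) = 5976.5 s = 99.61 min.
Node shift per orbit = (5976.5/86164) × 360° = 24.97°.
Equatorial spacing = 24.97 × 111.2 km/° = 2777 km.
At 37° latitude, spacing = 2777 × cos(37°) = 2217 km.

2220 km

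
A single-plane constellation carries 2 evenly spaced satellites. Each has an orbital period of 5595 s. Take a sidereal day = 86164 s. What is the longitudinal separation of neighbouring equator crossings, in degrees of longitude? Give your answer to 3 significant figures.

Single-satellite node shift = (5595.0/86164) × 360° = 23.38°.
With 2 satellites evenly phased, successive equator crossings are 23.38/2 = 11.688° apart.

11.7°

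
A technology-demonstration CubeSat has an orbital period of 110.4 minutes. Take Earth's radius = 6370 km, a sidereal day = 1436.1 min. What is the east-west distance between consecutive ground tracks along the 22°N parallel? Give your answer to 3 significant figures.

2850 km

T = 110.4 min = 6624.0 s.
Node shift per orbit = (6624.0/86166) × 360° = 27.67°.
Equatorial spacing = 27.67 × 111.2 km/° = 3077 km.
At 22° latitude, spacing = 3077 × cos(22°) = 2853 km.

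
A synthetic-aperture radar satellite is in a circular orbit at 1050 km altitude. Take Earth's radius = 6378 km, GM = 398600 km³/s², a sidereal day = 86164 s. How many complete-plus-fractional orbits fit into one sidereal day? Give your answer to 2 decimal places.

13.52

Semi-major axis a = 6378 + 1050 = 7428 km. Period T = 2π√(a³/μ) = 2π√(7428³/398600) = 6371.2 s = 106.19 min.
Orbits per sidereal day = 86164 / 6371.2 = 13.524.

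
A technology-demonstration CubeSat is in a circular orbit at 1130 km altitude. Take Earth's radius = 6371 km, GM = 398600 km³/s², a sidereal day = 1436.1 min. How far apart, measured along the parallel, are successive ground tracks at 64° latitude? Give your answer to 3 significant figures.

1320 km

Semi-major axis a = 6371 + 1130 = 7501 km. Period T = 2π√(a³/μ) = 2π√(7501³/398600) = 6465.3 s = 107.76 min.
Node shift per orbit = (6465.3/86166) × 360° = 27.01°.
Equatorial spacing = 27.01 × 111.2 km/° = 3004 km.
At 64° latitude, spacing = 3004 × cos(64°) = 1317 km.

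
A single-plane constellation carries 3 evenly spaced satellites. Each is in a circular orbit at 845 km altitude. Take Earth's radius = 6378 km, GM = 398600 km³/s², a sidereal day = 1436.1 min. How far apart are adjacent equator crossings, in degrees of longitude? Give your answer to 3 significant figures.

Semi-major axis a = 6378 + 845 = 7223 km. Period T = 2π√(a³/μ) = 2π√(7223³/398600) = 6109.2 s = 101.82 min.
Single-satellite node shift = (6109.2/86166) × 360° = 25.52°.
With 3 satellites evenly phased, successive equator crossings are 25.52/3 = 8.508° apart.

8.51°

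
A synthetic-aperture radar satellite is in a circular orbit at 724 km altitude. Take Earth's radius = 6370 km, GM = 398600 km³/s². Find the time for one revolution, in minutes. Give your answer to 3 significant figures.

99.1 min

Semi-major axis a = 6370 + 724 = 7094 km. Period T = 2π√(a³/μ) = 2π√(7094³/398600) = 5946.3 s = 99.11 min.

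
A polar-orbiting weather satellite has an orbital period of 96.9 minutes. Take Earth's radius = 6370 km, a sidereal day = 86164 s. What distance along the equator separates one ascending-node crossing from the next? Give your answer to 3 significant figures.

2700 km

T = 96.9 min = 5814.0 s.
During one orbit Earth rotates (5814.0 / 86164) × 360° = 24.29°.
At the equator that is 24.29° × (2π·6370/360) km/° = 24.29 × 111.2 = 2701 km.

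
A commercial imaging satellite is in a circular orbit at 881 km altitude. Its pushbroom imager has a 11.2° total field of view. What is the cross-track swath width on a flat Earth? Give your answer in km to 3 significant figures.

173 km

Half-angle = 11.2°/2 = 5.6°.
Swath width ≈ 2h·tan(θ/2) = 2 × 881 × tan(5.6°) = 172.8 km.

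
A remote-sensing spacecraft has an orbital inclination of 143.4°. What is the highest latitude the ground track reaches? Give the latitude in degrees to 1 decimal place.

Retrograde orbit: the ground track reaches ±(180° − i) = ±(180 − 143.4) = ±36.6°.

36.6°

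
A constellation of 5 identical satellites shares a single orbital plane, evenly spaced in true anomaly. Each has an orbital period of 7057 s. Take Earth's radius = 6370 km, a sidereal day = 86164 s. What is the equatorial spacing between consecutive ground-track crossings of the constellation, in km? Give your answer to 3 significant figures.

Single-satellite node shift = (7057.0/86164) × 360° = 29.48°.
With 5 satellites evenly phased, successive equator crossings are 29.48/5 = 5.897° apart.
That is 5.897 × 111.2 = 656 km at the equator.

656 km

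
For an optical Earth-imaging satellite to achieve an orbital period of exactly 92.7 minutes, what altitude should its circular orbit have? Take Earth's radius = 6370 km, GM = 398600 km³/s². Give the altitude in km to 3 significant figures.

T = 92.7 min = 5562.0 s.
From T = 2π√(a³/μ): a = (μ T²/4π²)^(1/3) = (398600 × 5562.0² / 4π²)^(1/3) = 6785 km.
Altitude h = a − R = 6785 − 6370 = 415 km.

415 km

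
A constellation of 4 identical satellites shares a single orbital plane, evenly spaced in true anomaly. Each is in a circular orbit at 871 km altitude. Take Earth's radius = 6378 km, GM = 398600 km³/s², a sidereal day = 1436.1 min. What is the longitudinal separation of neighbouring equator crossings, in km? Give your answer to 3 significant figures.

714 km

Semi-major axis a = 6378 + 871 = 7249 km. Period T = 2π√(a³/μ) = 2π√(7249³/398600) = 6142.3 s = 102.37 min.
Single-satellite node shift = (6142.3/86166) × 360° = 25.66°.
With 4 satellites evenly phased, successive equator crossings are 25.66/4 = 6.416° apart.
That is 6.416 × 111.3 = 714 km at the equator.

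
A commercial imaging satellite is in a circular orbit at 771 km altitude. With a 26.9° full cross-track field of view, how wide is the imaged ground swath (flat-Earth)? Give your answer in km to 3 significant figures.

369 km

Half-angle = 26.9°/2 = 13.45°.
Swath width ≈ 2h·tan(θ/2) = 2 × 771 × tan(13.45°) = 368.8 km.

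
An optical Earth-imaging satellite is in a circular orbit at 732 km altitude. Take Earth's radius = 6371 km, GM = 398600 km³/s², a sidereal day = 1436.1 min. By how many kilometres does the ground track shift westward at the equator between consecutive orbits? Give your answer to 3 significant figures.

2770 km

Semi-major axis a = 6371 + 732 = 7103 km. Period T = 2π√(a³/μ) = 2π√(7103³/398600) = 5957.6 s = 99.29 min.
During one orbit Earth rotates (5957.6 / 86166) × 360° = 24.89°.
At the equator that is 24.89° × (2π·6371/360) km/° = 24.89 × 111.2 = 2768 km.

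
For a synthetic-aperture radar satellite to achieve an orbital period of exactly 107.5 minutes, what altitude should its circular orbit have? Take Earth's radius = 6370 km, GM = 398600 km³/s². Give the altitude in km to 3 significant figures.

1120 km

T = 107.5 min = 6450.0 s.
From T = 2π√(a³/μ): a = (μ T²/4π²)^(1/3) = (398600 × 6450.0² / 4π²)^(1/3) = 7489 km.
Altitude h = a − R = 7489 − 6370 = 1119 km.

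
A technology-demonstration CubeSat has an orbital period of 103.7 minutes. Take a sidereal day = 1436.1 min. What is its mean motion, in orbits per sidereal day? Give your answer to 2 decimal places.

13.85

T = 103.7 min = 6222.0 s.
Orbits per sidereal day = 86166 / 6222.0 = 13.849.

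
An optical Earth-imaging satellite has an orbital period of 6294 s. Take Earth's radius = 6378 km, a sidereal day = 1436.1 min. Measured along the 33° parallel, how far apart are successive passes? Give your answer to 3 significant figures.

2450 km

Node shift per orbit = (6294.0/86166) × 360° = 26.30°.
Equatorial spacing = 26.30 × 111.3 km/° = 2927 km.
At 33° latitude, spacing = 2927 × cos(33°) = 2455 km.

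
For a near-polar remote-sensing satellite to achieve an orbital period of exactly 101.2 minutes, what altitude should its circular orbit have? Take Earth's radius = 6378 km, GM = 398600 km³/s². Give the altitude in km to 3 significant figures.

816 km

T = 101.2 min = 6072.0 s.
From T = 2π√(a³/μ): a = (μ T²/4π²)^(1/3) = (398600 × 6072.0² / 4π²)^(1/3) = 7194 km.
Altitude h = a − R = 7194 − 6378 = 816 km.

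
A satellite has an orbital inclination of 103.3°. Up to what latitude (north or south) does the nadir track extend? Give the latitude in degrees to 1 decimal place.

Retrograde orbit: the ground track reaches ±(180° − i) = ±(180 − 103.3) = ±76.7°.

76.7°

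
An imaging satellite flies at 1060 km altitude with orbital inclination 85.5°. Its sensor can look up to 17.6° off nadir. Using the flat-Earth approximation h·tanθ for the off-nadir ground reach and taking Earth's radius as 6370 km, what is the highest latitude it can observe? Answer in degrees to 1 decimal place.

88.5°

For a prograde orbit the ground track reaches latitude ±i = ±85.5°.
Sensor half-swath on the ground ≈ 1060·tan(17.6°) = 336 km = 3.02° of latitude.
Maximum observable latitude ≈ 85.5 + 3.02 = 88.5°.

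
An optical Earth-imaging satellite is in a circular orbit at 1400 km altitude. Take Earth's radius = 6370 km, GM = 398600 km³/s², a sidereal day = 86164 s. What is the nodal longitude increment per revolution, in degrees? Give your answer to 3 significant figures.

28.5°

Semi-major axis a = 6370 + 1400 = 7770 km. Period T = 2π√(a³/μ) = 2π√(7770³/398600) = 6816.2 s = 113.60 min.
During one orbit Earth rotates (6816.2 / 86164) × 360° = 28.48°.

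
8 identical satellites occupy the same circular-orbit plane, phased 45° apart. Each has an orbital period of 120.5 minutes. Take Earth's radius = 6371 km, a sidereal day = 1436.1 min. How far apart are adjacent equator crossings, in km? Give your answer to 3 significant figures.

T = 120.5 min = 7230.0 s.
Single-satellite node shift = (7230.0/86166) × 360° = 30.21°.
With 8 satellites evenly phased, successive equator crossings are 30.21/8 = 3.776° apart.
That is 3.776 × 111.2 = 420 km at the equator.

420 km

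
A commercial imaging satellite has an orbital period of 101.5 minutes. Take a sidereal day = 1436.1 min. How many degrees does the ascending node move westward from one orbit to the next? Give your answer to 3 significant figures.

25.4°

T = 101.5 min = 6090.0 s.
During one orbit Earth rotates (6090.0 / 86166) × 360° = 25.44°.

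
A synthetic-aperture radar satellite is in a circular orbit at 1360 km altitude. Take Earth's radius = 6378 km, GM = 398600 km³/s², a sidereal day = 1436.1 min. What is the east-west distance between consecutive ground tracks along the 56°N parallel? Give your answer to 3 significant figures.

1760 km

Semi-major axis a = 6378 + 1360 = 7738 km. Period T = 2π√(a³/μ) = 2π√(7738³/398600) = 6774.1 s = 112.90 min.
Node shift per orbit = (6774.1/86166) × 360° = 28.30°.
Equatorial spacing = 28.30 × 111.3 km/° = 3151 km.
At 56° latitude, spacing = 3151 × cos(56°) = 1762 km.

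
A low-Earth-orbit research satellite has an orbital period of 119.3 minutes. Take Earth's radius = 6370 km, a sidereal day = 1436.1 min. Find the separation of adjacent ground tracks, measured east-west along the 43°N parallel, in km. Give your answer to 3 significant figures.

2430 km

T = 119.3 min = 7158.0 s.
Node shift per orbit = (7158.0/86166) × 360° = 29.91°.
Equatorial spacing = 29.91 × 111.2 km/° = 3325 km.
At 43° latitude, spacing = 3325 × cos(43°) = 2432 km.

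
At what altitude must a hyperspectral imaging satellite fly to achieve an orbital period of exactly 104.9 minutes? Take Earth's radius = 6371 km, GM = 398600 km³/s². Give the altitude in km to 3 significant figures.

997 km

T = 104.9 min = 6294.0 s.
From T = 2π√(a³/μ): a = (μ T²/4π²)^(1/3) = (398600 × 6294.0² / 4π²)^(1/3) = 7368 km.
Altitude h = a − R = 7368 − 6371 = 997 km.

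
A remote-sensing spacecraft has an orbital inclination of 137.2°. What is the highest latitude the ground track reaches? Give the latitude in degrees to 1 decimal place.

Retrograde orbit: the ground track reaches ±(180° − i) = ±(180 − 137.2) = ±42.8°.

42.8°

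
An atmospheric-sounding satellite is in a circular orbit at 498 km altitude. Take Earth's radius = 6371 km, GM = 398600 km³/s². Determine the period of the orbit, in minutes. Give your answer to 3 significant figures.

Semi-major axis a = 6371 + 498 = 6869 km. Period T = 2π√(a³/μ) = 2π√(6869³/398600) = 5665.7 s = 94.43 min.

94.4 min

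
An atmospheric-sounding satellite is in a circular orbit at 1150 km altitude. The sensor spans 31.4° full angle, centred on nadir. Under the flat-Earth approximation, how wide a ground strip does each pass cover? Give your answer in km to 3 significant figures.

Half-angle = 31.4°/2 = 15.7°.
Swath width ≈ 2h·tan(θ/2) = 2 × 1150 × tan(15.7°) = 646.5 km.

647 km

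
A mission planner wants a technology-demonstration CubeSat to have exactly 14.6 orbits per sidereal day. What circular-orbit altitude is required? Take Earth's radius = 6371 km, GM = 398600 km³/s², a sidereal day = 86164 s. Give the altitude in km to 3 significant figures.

Required period T = 86164 / 14.6 = 5901.6 s.
From T = 2π√(a³/μ): a = (μ T²/4π²)^(1/3) = (398600 × 5901.6² / 4π²)^(1/3) = 7058 km.
Altitude h = a − R = 7058 − 6371 = 687 km.

687 km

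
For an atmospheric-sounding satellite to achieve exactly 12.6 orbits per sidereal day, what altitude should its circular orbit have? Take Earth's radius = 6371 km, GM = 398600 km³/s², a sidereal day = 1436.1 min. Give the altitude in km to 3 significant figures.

1420 km

Required period T = 86166 / 12.6 = 6838.6 s.
From T = 2π√(a³/μ): a = (μ T²/4π²)^(1/3) = (398600 × 6838.6² / 4π²)^(1/3) = 7787 km.
Altitude h = a − R = 7787 − 6371 = 1416 km.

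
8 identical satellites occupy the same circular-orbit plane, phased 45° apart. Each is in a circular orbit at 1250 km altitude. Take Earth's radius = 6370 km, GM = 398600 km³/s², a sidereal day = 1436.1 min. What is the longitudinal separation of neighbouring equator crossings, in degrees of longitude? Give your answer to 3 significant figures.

Semi-major axis a = 6370 + 1250 = 7620 km. Period T = 2π√(a³/μ) = 2π√(7620³/398600) = 6619.8 s = 110.33 min.
Single-satellite node shift = (6619.8/86166) × 360° = 27.66°.
With 8 satellites evenly phased, successive equator crossings are 27.66/8 = 3.457° apart.

3.46°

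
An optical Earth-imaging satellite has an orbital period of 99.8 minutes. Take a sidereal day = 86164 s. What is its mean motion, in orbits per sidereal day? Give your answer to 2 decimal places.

T = 99.8 min = 5988.0 s.
Orbits per sidereal day = 86164 / 5988.0 = 14.389.

14.39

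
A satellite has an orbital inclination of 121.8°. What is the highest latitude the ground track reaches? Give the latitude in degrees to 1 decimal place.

58.2°

Retrograde orbit: the ground track reaches ±(180° − i) = ±(180 − 121.8) = ±58.2°.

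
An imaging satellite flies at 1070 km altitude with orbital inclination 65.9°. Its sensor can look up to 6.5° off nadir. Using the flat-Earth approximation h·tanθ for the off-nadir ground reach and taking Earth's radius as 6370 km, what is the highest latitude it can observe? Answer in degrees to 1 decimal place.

67.0°

For a prograde orbit the ground track reaches latitude ±i = ±65.9°.
Sensor half-swath on the ground ≈ 1070·tan(6.5°) = 122 km = 1.10° of latitude.
Maximum observable latitude ≈ 65.9 + 1.10 = 67.0°.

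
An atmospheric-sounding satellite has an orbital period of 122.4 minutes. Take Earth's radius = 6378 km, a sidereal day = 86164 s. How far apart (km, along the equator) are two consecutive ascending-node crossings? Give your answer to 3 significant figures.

3420 km

T = 122.4 min = 7344.0 s.
During one orbit Earth rotates (7344.0 / 86164) × 360° = 30.68°.
At the equator that is 30.68° × (2π·6378/360) km/° = 30.68 × 111.3 = 3416 km.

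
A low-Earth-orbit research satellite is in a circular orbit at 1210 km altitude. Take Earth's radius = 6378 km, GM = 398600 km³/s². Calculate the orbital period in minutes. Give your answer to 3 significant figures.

110 min

Semi-major axis a = 6378 + 1210 = 7588 km. Period T = 2π√(a³/μ) = 2π√(7588³/398600) = 6578.1 s = 109.64 min.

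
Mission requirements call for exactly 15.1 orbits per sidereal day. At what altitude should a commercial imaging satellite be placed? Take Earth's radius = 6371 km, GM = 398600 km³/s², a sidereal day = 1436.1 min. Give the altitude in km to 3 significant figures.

Required period T = 86166 / 15.1 = 5706.4 s.
From T = 2π√(a³/μ): a = (μ T²/4π²)^(1/3) = (398600 × 5706.4² / 4π²)^(1/3) = 6902 km.
Altitude h = a − R = 6902 − 6371 = 531 km.

531 km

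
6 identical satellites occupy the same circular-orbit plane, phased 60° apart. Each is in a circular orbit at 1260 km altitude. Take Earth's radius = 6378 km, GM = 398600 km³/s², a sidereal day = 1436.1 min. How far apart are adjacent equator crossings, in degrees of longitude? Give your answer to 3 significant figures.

4.63°

Semi-major axis a = 6378 + 1260 = 7638 km. Period T = 2π√(a³/μ) = 2π√(7638³/398600) = 6643.3 s = 110.72 min.
Single-satellite node shift = (6643.3/86166) × 360° = 27.76°.
With 6 satellites evenly phased, successive equator crossings are 27.76/6 = 4.626° apart.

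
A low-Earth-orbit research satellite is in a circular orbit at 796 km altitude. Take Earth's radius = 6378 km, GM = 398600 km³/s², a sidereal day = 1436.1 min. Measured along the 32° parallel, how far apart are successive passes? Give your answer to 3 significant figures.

2390 km

Semi-major axis a = 6378 + 796 = 7174 km. Period T = 2π√(a³/μ) = 2π√(7174³/398600) = 6047.2 s = 100.79 min.
Node shift per orbit = (6047.2/86166) × 360° = 25.27°.
Equatorial spacing = 25.27 × 111.3 km/° = 2812 km.
At 32° latitude, spacing = 2812 × cos(32°) = 2385 km.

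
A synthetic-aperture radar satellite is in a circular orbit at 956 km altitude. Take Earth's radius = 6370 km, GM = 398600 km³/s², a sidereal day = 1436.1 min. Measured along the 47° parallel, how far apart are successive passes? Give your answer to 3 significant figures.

Semi-major axis a = 6370 + 956 = 7326 km. Period T = 2π√(a³/μ) = 2π√(7326³/398600) = 6240.4 s = 104.01 min.
Node shift per orbit = (6240.4/86166) × 360° = 26.07°.
Equatorial spacing = 26.07 × 111.2 km/° = 2899 km.
At 47° latitude, spacing = 2899 × cos(47°) = 1977 km.

1980 km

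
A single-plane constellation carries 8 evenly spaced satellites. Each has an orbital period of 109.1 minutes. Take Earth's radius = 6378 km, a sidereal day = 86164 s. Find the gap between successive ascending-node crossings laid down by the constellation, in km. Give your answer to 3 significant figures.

381 km

T = 109.1 min = 6546.0 s.
Single-satellite node shift = (6546.0/86164) × 360° = 27.35°.
With 8 satellites evenly phased, successive equator crossings are 27.35/8 = 3.419° apart.
That is 3.419 × 111.3 = 381 km at the equator.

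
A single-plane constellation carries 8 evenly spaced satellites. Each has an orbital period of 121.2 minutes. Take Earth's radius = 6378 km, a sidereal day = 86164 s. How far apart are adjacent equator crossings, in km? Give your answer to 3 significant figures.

423 km

T = 121.2 min = 7272.0 s.
Single-satellite node shift = (7272.0/86164) × 360° = 30.38°.
With 8 satellites evenly phased, successive equator crossings are 30.38/8 = 3.798° apart.
That is 3.798 × 111.3 = 423 km at the equator.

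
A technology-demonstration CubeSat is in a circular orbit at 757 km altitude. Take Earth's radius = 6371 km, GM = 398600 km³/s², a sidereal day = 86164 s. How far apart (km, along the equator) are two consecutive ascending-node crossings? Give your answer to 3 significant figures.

2780 km

Semi-major axis a = 6371 + 757 = 7128 km. Period T = 2π√(a³/μ) = 2π√(7128³/398600) = 5989.1 s = 99.82 min.
During one orbit Earth rotates (5989.1 / 86164) × 360° = 25.02°.
At the equator that is 25.02° × (2π·6371/360) km/° = 25.02 × 111.2 = 2782 km.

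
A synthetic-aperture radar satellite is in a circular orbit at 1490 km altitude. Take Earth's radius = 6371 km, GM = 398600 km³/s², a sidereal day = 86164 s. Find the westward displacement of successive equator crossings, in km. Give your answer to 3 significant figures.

Semi-major axis a = 6371 + 1490 = 7861 km. Period T = 2π√(a³/μ) = 2π√(7861³/398600) = 6936.3 s = 115.61 min.
During one orbit Earth rotates (6936.3 / 86164) × 360° = 28.98°.
At the equator that is 28.98° × (2π·6371/360) km/° = 28.98 × 111.2 = 3222 km.

3220 km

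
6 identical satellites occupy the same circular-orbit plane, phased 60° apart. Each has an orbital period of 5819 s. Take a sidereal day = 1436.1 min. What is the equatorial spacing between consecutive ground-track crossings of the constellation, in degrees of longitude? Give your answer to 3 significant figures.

4.05°

Single-satellite node shift = (5819.0/86166) × 360° = 24.31°.
With 6 satellites evenly phased, successive equator crossings are 24.31/6 = 4.052° apart.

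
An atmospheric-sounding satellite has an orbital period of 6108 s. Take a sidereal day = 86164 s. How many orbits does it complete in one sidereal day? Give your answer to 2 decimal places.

Orbits per sidereal day = 86164 / 6108.0 = 14.107.

14.11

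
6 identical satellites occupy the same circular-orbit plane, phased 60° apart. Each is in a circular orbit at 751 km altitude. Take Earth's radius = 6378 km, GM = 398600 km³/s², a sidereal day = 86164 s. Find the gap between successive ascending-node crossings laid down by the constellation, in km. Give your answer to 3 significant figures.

Semi-major axis a = 6378 + 751 = 7129 km. Period T = 2π√(a³/μ) = 2π√(7129³/398600) = 5990.4 s = 99.84 min.
Single-satellite node shift = (5990.4/86164) × 360° = 25.03°.
With 6 satellites evenly phased, successive equator crossings are 25.03/6 = 4.171° apart.
That is 4.171 × 111.3 = 464 km at the equator.

464 km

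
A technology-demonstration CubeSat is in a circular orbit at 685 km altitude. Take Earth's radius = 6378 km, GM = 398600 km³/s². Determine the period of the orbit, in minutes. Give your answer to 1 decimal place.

98.5 min

Semi-major axis a = 6378 + 685 = 7063 km. Period T = 2π√(a³/μ) = 2π√(7063³/398600) = 5907.4 s = 98.46 min.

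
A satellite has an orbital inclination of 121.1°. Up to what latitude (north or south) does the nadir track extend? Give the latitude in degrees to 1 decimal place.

58.9°

Retrograde orbit: the ground track reaches ±(180° − i) = ±(180 − 121.1) = ±58.9°.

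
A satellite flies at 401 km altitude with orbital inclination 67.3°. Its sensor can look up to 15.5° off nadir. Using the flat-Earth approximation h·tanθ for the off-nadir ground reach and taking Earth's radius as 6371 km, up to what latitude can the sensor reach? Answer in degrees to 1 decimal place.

68.3°

For a prograde orbit the ground track reaches latitude ±i = ±67.3°.
Sensor half-swath on the ground ≈ 401·tan(15.5°) = 111 km = 1.00° of latitude.
Maximum observable latitude ≈ 67.3 + 1.00 = 68.3°.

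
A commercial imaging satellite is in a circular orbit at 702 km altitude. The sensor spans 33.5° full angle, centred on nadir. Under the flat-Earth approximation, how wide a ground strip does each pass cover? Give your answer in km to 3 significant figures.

423 km

Half-angle = 33.5°/2 = 16.75°.
Swath width ≈ 2h·tan(θ/2) = 2 × 702 × tan(16.75°) = 422.6 km.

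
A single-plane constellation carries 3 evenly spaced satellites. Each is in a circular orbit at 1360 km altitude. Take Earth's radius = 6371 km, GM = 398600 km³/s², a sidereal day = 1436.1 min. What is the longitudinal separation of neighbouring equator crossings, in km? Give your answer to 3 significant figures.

1050 km

Semi-major axis a = 6371 + 1360 = 7731 km. Period T = 2π√(a³/μ) = 2π√(7731³/398600) = 6765.0 s = 112.75 min.
Single-satellite node shift = (6765.0/86166) × 360° = 28.26°.
With 3 satellites evenly phased, successive equator crossings are 28.26/3 = 9.421° apart.
That is 9.421 × 111.2 = 1048 km at the equator.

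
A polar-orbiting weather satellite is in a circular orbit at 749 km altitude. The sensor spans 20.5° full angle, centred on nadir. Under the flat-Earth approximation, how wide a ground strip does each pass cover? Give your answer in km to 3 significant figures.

271 km

Half-angle = 20.5°/2 = 10.25°.
Swath width ≈ 2h·tan(θ/2) = 2 × 749 × tan(10.25°) = 270.9 km.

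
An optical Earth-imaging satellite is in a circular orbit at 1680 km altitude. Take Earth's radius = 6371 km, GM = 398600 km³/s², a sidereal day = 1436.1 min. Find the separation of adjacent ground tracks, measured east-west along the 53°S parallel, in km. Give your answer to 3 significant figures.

2010 km

Semi-major axis a = 6371 + 1680 = 8051 km. Period T = 2π√(a³/μ) = 2π√(8051³/398600) = 7189.3 s = 119.82 min.
Node shift per orbit = (7189.3/86166) × 360° = 30.04°.
Equatorial spacing = 30.04 × 111.2 km/° = 3340 km.
At 53° latitude, spacing = 3340 × cos(53°) = 2010 km.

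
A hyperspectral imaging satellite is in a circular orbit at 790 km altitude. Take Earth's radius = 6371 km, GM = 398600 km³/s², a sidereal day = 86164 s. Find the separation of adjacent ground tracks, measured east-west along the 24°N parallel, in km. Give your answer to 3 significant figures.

2560 km

Semi-major axis a = 6371 + 790 = 7161 km. Period T = 2π√(a³/μ) = 2π√(7161³/398600) = 6030.8 s = 100.51 min.
Node shift per orbit = (6030.8/86164) × 360° = 25.20°.
Equatorial spacing = 25.20 × 111.2 km/° = 2802 km.
At 24° latitude, spacing = 2802 × cos(24°) = 2560 km.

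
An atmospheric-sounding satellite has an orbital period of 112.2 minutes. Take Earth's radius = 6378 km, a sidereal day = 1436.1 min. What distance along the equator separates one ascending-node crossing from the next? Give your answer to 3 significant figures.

T = 112.2 min = 6732.0 s.
During one orbit Earth rotates (6732.0 / 86166) × 360° = 28.13°.
At the equator that is 28.13° × (2π·6378/360) km/° = 28.13 × 111.3 = 3131 km.

3130 km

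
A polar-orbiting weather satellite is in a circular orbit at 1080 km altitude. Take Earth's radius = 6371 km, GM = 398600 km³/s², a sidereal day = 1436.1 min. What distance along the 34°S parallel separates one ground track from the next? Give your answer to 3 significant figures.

Semi-major axis a = 6371 + 1080 = 7451 km. Period T = 2π√(a³/μ) = 2π√(7451³/398600) = 6400.8 s = 106.68 min.
Node shift per orbit = (6400.8/86166) × 360° = 26.74°.
Equatorial spacing = 26.74 × 111.2 km/° = 2974 km.
At 34° latitude, spacing = 2974 × cos(34°) = 2465 km.

2470 km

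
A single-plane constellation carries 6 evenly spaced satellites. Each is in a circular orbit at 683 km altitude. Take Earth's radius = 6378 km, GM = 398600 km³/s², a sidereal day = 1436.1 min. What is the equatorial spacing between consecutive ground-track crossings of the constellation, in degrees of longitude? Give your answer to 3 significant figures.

Semi-major axis a = 6378 + 683 = 7061 km. Period T = 2π√(a³/μ) = 2π√(7061³/398600) = 5904.9 s = 98.41 min.
Single-satellite node shift = (5904.9/86166) × 360° = 24.67°.
With 6 satellites evenly phased, successive equator crossings are 24.67/6 = 4.112° apart.

4.11°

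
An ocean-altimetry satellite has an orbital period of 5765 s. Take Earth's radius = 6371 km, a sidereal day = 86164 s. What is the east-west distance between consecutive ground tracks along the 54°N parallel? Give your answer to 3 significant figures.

Node shift per orbit = (5765.0/86164) × 360° = 24.09°.
Equatorial spacing = 24.09 × 111.2 km/° = 2678 km.
At 54° latitude, spacing = 2678 × cos(54°) = 1574 km.

1570 km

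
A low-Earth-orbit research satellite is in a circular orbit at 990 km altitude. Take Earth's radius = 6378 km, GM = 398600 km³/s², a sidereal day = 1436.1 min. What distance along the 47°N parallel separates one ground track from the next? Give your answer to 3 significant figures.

2000 km

Semi-major axis a = 6378 + 990 = 7368 km. Period T = 2π√(a³/μ) = 2π√(7368³/398600) = 6294.1 s = 104.90 min.
Node shift per orbit = (6294.1/86166) × 360° = 26.30°.
Equatorial spacing = 26.30 × 111.3 km/° = 2927 km.
At 47° latitude, spacing = 2927 × cos(47°) = 1996 km.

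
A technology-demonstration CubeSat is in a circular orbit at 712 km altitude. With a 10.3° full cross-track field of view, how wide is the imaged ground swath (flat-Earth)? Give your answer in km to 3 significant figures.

128 km

Half-angle = 10.3°/2 = 5.15°.
Swath width ≈ 2h·tan(θ/2) = 2 × 712 × tan(5.15°) = 128.3 km.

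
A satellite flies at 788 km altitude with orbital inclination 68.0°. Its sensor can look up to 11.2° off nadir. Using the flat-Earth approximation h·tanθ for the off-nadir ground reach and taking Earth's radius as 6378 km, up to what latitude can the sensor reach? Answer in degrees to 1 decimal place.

For a prograde orbit the ground track reaches latitude ±i = ±68.0°.
Sensor half-swath on the ground ≈ 788·tan(11.2°) = 156 km = 1.40° of latitude.
Maximum observable latitude ≈ 68.0 + 1.40 = 69.4°.

69.4°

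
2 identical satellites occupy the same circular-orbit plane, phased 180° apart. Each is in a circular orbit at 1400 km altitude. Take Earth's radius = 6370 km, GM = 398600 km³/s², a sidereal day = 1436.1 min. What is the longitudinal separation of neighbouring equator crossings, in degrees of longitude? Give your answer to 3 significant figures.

Semi-major axis a = 6370 + 1400 = 7770 km. Period T = 2π√(a³/μ) = 2π√(7770³/398600) = 6816.2 s = 113.60 min.
Single-satellite node shift = (6816.2/86166) × 360° = 28.48°.
With 2 satellites evenly phased, successive equator crossings are 28.48/2 = 14.239° apart.

14.2°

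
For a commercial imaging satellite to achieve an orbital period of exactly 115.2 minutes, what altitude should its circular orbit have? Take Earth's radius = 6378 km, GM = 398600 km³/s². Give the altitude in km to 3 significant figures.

T = 115.2 min = 6912.0 s.
From T = 2π√(a³/μ): a = (μ T²/4π²)^(1/3) = (398600 × 6912.0² / 4π²)^(1/3) = 7843 km.
Altitude h = a − R = 7843 − 6378 = 1465 km.

1460 km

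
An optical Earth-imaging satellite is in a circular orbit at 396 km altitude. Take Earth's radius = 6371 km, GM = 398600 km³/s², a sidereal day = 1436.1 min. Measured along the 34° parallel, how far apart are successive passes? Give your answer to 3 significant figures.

2130 km

Semi-major axis a = 6371 + 396 = 6767 km. Period T = 2π√(a³/μ) = 2π√(6767³/398600) = 5539.9 s = 92.33 min.
Node shift per orbit = (5539.9/86166) × 360° = 23.15°.
Equatorial spacing = 23.15 × 111.2 km/° = 2574 km.
At 34° latitude, spacing = 2574 × cos(34°) = 2134 km.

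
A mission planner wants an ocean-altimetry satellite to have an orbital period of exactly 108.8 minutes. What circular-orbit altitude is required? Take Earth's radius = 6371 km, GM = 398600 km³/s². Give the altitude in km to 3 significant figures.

1180 km

T = 108.8 min = 6528.0 s.
From T = 2π√(a³/μ): a = (μ T²/4π²)^(1/3) = (398600 × 6528.0² / 4π²)^(1/3) = 7549 km.
Altitude h = a − R = 7549 − 6371 = 1178 km.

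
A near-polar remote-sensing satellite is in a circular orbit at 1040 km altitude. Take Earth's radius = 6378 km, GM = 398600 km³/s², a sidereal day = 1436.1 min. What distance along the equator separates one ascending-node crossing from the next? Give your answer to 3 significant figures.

2960 km

Semi-major axis a = 6378 + 1040 = 7418 km. Period T = 2π√(a³/μ) = 2π√(7418³/398600) = 6358.3 s = 105.97 min.
During one orbit Earth rotates (6358.3 / 86166) × 360° = 26.56°.
At the equator that is 26.56° × (2π·6378/360) km/° = 26.56 × 111.3 = 2957 km.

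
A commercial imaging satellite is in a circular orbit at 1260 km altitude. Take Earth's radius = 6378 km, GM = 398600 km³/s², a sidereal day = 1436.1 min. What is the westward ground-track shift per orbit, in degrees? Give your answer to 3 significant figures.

Semi-major axis a = 6378 + 1260 = 7638 km. Period T = 2π√(a³/μ) = 2π√(7638³/398600) = 6643.3 s = 110.72 min.
During one orbit Earth rotates (6643.3 / 86166) × 360° = 27.76°.

27.8°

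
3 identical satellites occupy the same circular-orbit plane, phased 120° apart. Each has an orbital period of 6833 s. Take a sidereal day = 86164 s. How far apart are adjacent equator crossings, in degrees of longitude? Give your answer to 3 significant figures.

Single-satellite node shift = (6833.0/86164) × 360° = 28.55°.
With 3 satellites evenly phased, successive equator crossings are 28.55/3 = 9.516° apart.

9.52°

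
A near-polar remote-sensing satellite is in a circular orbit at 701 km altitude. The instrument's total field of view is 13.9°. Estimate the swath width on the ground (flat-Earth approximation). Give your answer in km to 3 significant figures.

Half-angle = 13.9°/2 = 6.95°.
Swath width ≈ 2h·tan(θ/2) = 2 × 701 × tan(6.95°) = 170.9 km.

171 km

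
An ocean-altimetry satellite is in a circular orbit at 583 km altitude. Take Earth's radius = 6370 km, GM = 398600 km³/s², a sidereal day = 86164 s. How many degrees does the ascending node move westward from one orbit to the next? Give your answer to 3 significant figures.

24.1°

Semi-major axis a = 6370 + 583 = 6953 km. Period T = 2π√(a³/μ) = 2π√(6953³/398600) = 5769.9 s = 96.17 min.
During one orbit Earth rotates (5769.9 / 86164) × 360° = 24.11°.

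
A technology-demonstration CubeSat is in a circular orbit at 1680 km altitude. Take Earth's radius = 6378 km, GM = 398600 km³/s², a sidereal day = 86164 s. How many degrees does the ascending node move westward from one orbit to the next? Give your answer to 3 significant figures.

30.1°

Semi-major axis a = 6378 + 1680 = 8058 km. Period T = 2π√(a³/μ) = 2π√(8058³/398600) = 7198.7 s = 119.98 min.
During one orbit Earth rotates (7198.7 / 86164) × 360° = 30.08°.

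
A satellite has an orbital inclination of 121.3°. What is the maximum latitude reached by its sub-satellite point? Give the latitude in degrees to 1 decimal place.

58.7°

Retrograde orbit: the ground track reaches ±(180° − i) = ±(180 − 121.3) = ±58.7°.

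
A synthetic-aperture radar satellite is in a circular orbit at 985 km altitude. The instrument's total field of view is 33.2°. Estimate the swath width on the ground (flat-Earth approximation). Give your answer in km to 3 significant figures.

587 km

Half-angle = 33.2°/2 = 16.6°.
Swath width ≈ 2h·tan(θ/2) = 2 × 985 × tan(16.6°) = 587.3 km.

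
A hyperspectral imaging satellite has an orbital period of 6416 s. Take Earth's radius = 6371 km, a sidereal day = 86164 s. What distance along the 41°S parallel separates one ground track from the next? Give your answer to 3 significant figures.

Node shift per orbit = (6416.0/86164) × 360° = 26.81°.
Equatorial spacing = 26.81 × 111.2 km/° = 2981 km.
At 41° latitude, spacing = 2981 × cos(41°) = 2250 km.

2250 km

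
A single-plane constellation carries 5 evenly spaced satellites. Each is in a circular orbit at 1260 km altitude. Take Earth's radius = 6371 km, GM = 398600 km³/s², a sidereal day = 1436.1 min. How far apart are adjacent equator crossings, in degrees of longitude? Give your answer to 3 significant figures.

Semi-major axis a = 6371 + 1260 = 7631 km. Period T = 2π√(a³/μ) = 2π√(7631³/398600) = 6634.1 s = 110.57 min.
Single-satellite node shift = (6634.1/86166) × 360° = 27.72°.
With 5 satellites evenly phased, successive equator crossings are 27.72/5 = 5.543° apart.

5.54°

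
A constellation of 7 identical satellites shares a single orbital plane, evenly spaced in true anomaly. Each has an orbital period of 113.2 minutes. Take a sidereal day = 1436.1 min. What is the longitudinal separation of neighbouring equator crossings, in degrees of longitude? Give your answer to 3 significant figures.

4.05°

T = 113.2 min = 6792.0 s.
Single-satellite node shift = (6792.0/86166) × 360° = 28.38°.
With 7 satellites evenly phased, successive equator crossings are 28.38/7 = 4.054° apart.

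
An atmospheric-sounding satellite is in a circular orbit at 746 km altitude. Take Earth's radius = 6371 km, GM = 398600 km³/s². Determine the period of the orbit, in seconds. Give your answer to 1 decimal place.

5975.3 seconds

Semi-major axis a = 6371 + 746 = 7117 km. Period T = 2π√(a³/μ) = 2π√(7117³/398600) = 5975.3 s = 99.59 min.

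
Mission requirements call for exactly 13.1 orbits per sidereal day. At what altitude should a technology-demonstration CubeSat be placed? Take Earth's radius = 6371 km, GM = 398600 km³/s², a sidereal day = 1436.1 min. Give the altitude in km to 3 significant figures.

1220 km

Required period T = 86166 / 13.1 = 6577.6 s.
From T = 2π√(a³/μ): a = (μ T²/4π²)^(1/3) = (398600 × 6577.6² / 4π²)^(1/3) = 7588 km.
Altitude h = a − R = 7588 − 6371 = 1217 km.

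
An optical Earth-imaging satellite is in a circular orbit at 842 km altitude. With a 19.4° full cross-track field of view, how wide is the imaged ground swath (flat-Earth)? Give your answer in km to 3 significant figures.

288 km

Half-angle = 19.4°/2 = 9.7°.
Swath width ≈ 2h·tan(θ/2) = 2 × 842 × tan(9.7°) = 287.9 km.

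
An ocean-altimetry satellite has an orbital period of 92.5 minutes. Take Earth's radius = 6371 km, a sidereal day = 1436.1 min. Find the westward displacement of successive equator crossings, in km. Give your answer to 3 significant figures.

2580 km

T = 92.5 min = 5550.0 s.
During one orbit Earth rotates (5550.0 / 86166) × 360° = 23.19°.
At the equator that is 23.19° × (2π·6371/360) km/° = 23.19 × 111.2 = 2578 km.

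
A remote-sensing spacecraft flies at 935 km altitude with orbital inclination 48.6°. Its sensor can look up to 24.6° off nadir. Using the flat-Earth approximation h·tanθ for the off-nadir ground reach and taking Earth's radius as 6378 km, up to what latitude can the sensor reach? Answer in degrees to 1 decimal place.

For a prograde orbit the ground track reaches latitude ±i = ±48.6°.
Sensor half-swath on the ground ≈ 935·tan(24.6°) = 428 km = 3.85° of latitude.
Maximum observable latitude ≈ 48.6 + 3.85 = 52.4°.

52.4°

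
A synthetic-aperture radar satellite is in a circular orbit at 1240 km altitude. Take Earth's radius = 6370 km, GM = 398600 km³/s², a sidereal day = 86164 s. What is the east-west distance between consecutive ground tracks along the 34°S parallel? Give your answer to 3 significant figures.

2540 km

Semi-major axis a = 6370 + 1240 = 7610 km. Period T = 2π√(a³/μ) = 2π√(7610³/398600) = 6606.8 s = 110.11 min.
Node shift per orbit = (6606.8/86164) × 360° = 27.60°.
Equatorial spacing = 27.60 × 111.2 km/° = 3069 km.
At 34° latitude, spacing = 3069 × cos(34°) = 2544 km.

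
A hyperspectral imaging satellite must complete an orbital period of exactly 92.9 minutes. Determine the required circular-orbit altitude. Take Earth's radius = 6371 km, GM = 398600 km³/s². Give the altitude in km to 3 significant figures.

424 km

T = 92.9 min = 5574.0 s.
From T = 2π√(a³/μ): a = (μ T²/4π²)^(1/3) = (398600 × 5574.0² / 4π²)^(1/3) = 6795 km.
Altitude h = a − R = 6795 − 6371 = 424 km.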